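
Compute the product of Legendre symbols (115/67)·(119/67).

1

By multiplicativity, (115·119/67) = (115/67)·(119/67).
First factor (115/67):
(115/67)
  = (48/67)    [115 ≡ 48 mod 67]
  = (3/67)    [67 ≡ 3 mod 8 ⇒ (2/67)^4 = +1]
  = -(67/3)    [QR: both ≡ 3 mod 4, sign flips]
  = -(1/3)    [67 ≡ 1 mod 3]
  = -1    [(1/3) = 1]
Second factor (119/67):
(119/67)
  = (52/67)    [119 ≡ 52 mod 67]
  = (13/67)    [67 ≡ 3 mod 8 ⇒ (2/67)^2 = +1]
  = (67/13)    [QR: 13 ≡ 1 mod 4, sign kept]
  = (2/13)    [67 ≡ 2 mod 13]
  = -(1/13)    [13 ≡ 5 mod 8 ⇒ (2/13) = -1]
  = -1    [(1/13) = 1]
Product: (-1)·(-1) = 1.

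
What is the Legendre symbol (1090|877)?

1

Reduce the numerator: 1090 ≡ 213 (mod 877), so (1090|877) = (213|877).
213 ≡ 1 (mod 4), so quadratic reciprocity gives (213|877) = (877|213). Reduce: 877 ≡ 25 (mod 213). Now have (25|213).
25 ≡ 1 (mod 4), so quadratic reciprocity gives (25|213) = (213|25). Reduce: 213 ≡ 13 (mod 25). Now have (13|25).
13 ≡ 1 (mod 4), so quadratic reciprocity gives (13|25) = (25|13). Reduce: 25 ≡ 12 (mod 13). Now have (12|13).
Factor out 2: 12 = 2^2·3. Since 13 ≡ 5 (mod 8), (2|13) = -1, and (2|13)^2 = +1. Now have (3|13).
13 ≡ 1 (mod 4), so quadratic reciprocity gives (3|13) = (13|3). Reduce: 13 ≡ 1 (mod 3). Now have (1|3).
(1|3) = 1. Collecting the sign factors: 1.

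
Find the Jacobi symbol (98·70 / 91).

By multiplicativity, (98·70 / 91) = (98 / 91)·(70 / 91).
First factor (98 / 91):
(98 / 91)
  = (7 / 91)    [98 ≡ 7 mod 91]
  = -(91 / 7)    [QR: both ≡ 3 mod 4, sign flips]
  = -(0 / 7)    [91 ≡ 0 mod 7]
  = 0    [numerator 0, gcd > 1]
Second factor (70 / 91):
(70 / 91)
  = -(35 / 91)    [91 ≡ 3 mod 8 ⇒ (2 / 91) = -1]
  = (91 / 35)    [QR: both ≡ 3 mod 4, sign flips]
  = (21 / 35)    [91 ≡ 21 mod 35]
  = (35 / 21)    [QR: 21 ≡ 1 mod 4, sign kept]
  = (14 / 21)    [35 ≡ 14 mod 21]
  = -(7 / 21)    [21 ≡ 5 mod 8 ⇒ (2 / 21) = -1]
  = -(21 / 7)    [QR: 21 ≡ 1 mod 4, sign kept]
  = -(0 / 7)    [21 ≡ 0 mod 7]
  = 0    [numerator 0, gcd > 1]
Product: (0)·(0) = 0.

0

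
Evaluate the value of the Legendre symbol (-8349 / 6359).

Reduce the numerator: -8349 ≡ 4369 (mod 6359), so (-8349 / 6359) = (4369 / 6359).
4369 ≡ 1 (mod 4), so quadratic reciprocity gives (4369 / 6359) = (6359 / 4369). Reduce: 6359 ≡ 1990 (mod 4369). Now have (1990 / 4369).
Factor out 2: 1990 = 2·995. Since 4369 ≡ 1 (mod 8), (2 / 4369) = +1. Now have (995 / 4369).
4369 ≡ 1 (mod 4), so quadratic reciprocity gives (995 / 4369) = (4369 / 995). Reduce: 4369 ≡ 389 (mod 995). Now have (389 / 995).
389 ≡ 1 (mod 4), so quadratic reciprocity gives (389 / 995) = (995 / 389). Reduce: 995 ≡ 217 (mod 389). Now have (217 / 389).
217 ≡ 1 (mod 4), so quadratic reciprocity gives (217 / 389) = (389 / 217). Reduce: 389 ≡ 172 (mod 217). Now have (172 / 217).
Factor out 2: 172 = 2^2·43. Since 217 ≡ 1 (mod 8), (2 / 217) = +1, and (2 / 217)^2 = +1. Now have (43 / 217).
217 ≡ 1 (mod 4), so quadratic reciprocity gives (43 / 217) = (217 / 43). Reduce: 217 ≡ 2 (mod 43). Now have (2 / 43).
Factor out 2: 2 = 2. Since 43 ≡ 3 (mod 8), (2 / 43) = -1. Now have -(1 / 43).
(1 / 43) = 1. Collecting the sign factors: -1.

-1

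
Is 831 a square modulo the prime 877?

877 ≡ 1 (mod 4), so quadratic reciprocity gives (831/877) = (877/831). Reduce: 877 ≡ 46 (mod 831). Now have (46/831).
Factor out 2: 46 = 2·23. Since 831 ≡ 7 (mod 8), (2/831) = +1. Now have (23/831).
Both 23 ≡ 3 and 831 ≡ 3 (mod 4), so reciprocity gives (23/831) = -(831/23). Reduce: 831 ≡ 3 (mod 23). Now have -(3/23).
Both 3 ≡ 3 and 23 ≡ 3 (mod 4), so reciprocity gives (3/23) = -(23/3). Reduce: 23 ≡ 2 (mod 3). Now have (2/3).
Factor out 2: 2 = 2. Since 3 ≡ 3 (mod 8), (2/3) = -1. Now have -(1/3).
(1/3) = 1. Collecting the sign factors: -1.
The Legendre symbol is -1, so x^2 ≡ 831 (mod 877) has no solution.

no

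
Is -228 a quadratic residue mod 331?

yes

(-228/331)
  = (103/331)    [-228 ≡ 103 mod 331]
  = -(331/103)    [QR: both ≡ 3 mod 4, sign flips]
  = -(22/103)    [331 ≡ 22 mod 103]
  = -(11/103)    [103 ≡ 7 mod 8 ⇒ (2/103) = +1]
  = (103/11)    [QR: both ≡ 3 mod 4, sign flips]
  = (4/11)    [103 ≡ 4 mod 11]
  = (1/11)    [11 ≡ 3 mod 8 ⇒ (2/11)^2 = +1]
  = 1    [(1/11) = 1]
(-228/331) = 1, and 331 is prime, so -228 is a quadratic residue mod 331.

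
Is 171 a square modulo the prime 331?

(171/331)
  = -(331/171)    [QR: both ≡ 3 mod 4, sign flips]
  = -(160/171)    [331 ≡ 160 mod 171]
  = (5/171)    [171 ≡ 3 mod 8 ⇒ (2/171)^5 = -1]
  = (171/5)    [QR: 5 ≡ 1 mod 4, sign kept]
  = (1/5)    [171 ≡ 1 mod 5]
  = 1    [(1/5) = 1]
The Legendre symbol is 1, so x^2 ≡ 171 (mod 331) has solution.

yes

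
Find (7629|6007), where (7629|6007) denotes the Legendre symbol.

(7629|6007)
  = (1622|6007)    [7629 ≡ 1622 mod 6007]
  = (811|6007)    [6007 ≡ 7 mod 8 ⇒ (2|6007) = +1]
  = -(6007|811)    [QR: both ≡ 3 mod 4, sign flips]
  = -(330|811)    [6007 ≡ 330 mod 811]
  = (165|811)    [811 ≡ 3 mod 8 ⇒ (2|811) = -1]
  = (811|165)    [QR: 165 ≡ 1 mod 4, sign kept]
  = (151|165)    [811 ≡ 151 mod 165]
  = (165|151)    [QR: 165 ≡ 1 mod 4, sign kept]
  = (14|151)    [165 ≡ 14 mod 151]
  = (7|151)    [151 ≡ 7 mod 8 ⇒ (2|151) = +1]
  = -(151|7)    [QR: both ≡ 3 mod 4, sign flips]
  = -(4|7)    [151 ≡ 4 mod 7]
  = -(1|7)    [7 ≡ 7 mod 8 ⇒ (2|7)^2 = +1]
  = -1    [(1|7) = 1]

-1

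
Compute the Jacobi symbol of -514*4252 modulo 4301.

-1

By multiplicativity, (-514·4252/4301) = (-514/4301)·(4252/4301).
First factor (-514/4301):
Reduce the numerator: -514 ≡ 3787 (mod 4301), so (-514/4301) = (3787/4301).
4301 ≡ 1 (mod 4), so quadratic reciprocity gives (3787/4301) = (4301/3787). Reduce: 4301 ≡ 514 (mod 3787). Now have (514/3787).
Factor out 2: 514 = 2·257. Since 3787 ≡ 3 (mod 8), (2/3787) = -1. Now have -(257/3787).
257 ≡ 1 (mod 4), so quadratic reciprocity gives (257/3787) = (3787/257). Reduce: 3787 ≡ 189 (mod 257). Now have -(189/257).
189 ≡ 1 (mod 4), so quadratic reciprocity gives (189/257) = (257/189). Reduce: 257 ≡ 68 (mod 189). Now have -(68/189).
Factor out 2: 68 = 2^2·17. Since 189 ≡ 5 (mod 8), (2/189) = -1, and (2/189)^2 = +1. Now have -(17/189).
17 ≡ 1 (mod 4), so quadratic reciprocity gives (17/189) = (189/17). Reduce: 189 ≡ 2 (mod 17). Now have -(2/17).
Factor out 2: 2 = 2. Since 17 ≡ 1 (mod 8), (2/17) = +1. Now have -(1/17).
(1/17) = 1. Collecting the sign factors: -1.
Second factor (4252/4301):
Factor out 2: 4252 = 2^2·1063. Since 4301 ≡ 5 (mod 8), (2/4301) = -1, and (2/4301)^2 = +1. Now have (1063/4301).
4301 ≡ 1 (mod 4), so quadratic reciprocity gives (1063/4301) = (4301/1063). Reduce: 4301 ≡ 49 (mod 1063). Now have (49/1063).
49 ≡ 1 (mod 4), so quadratic reciprocity gives (49/1063) = (1063/49). Reduce: 1063 ≡ 34 (mod 49). Now have (34/49).
Factor out 2: 34 = 2·17. Since 49 ≡ 1 (mod 8), (2/49) = +1. Now have (17/49).
17 ≡ 1 (mod 4), so quadratic reciprocity gives (17/49) = (49/17). Reduce: 49 ≡ 15 (mod 17). Now have (15/17).
17 ≡ 1 (mod 4), so quadratic reciprocity gives (15/17) = (17/15). Reduce: 17 ≡ 2 (mod 15). Now have (2/15).
Factor out 2: 2 = 2. Since 15 ≡ 7 (mod 8), (2/15) = +1. Now have (1/15).
(1/15) = 1. Collecting the sign factors: 1.
Product: (-1)·(1) = -1.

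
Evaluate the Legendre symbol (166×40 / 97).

By multiplicativity, (166·40 / 97) = (166 / 97)·(40 / 97).
First factor (166 / 97):
(166 / 97)
  = (69 / 97)    [166 ≡ 69 mod 97]
  = (97 / 69)    [QR: 69 ≡ 1 mod 4, sign kept]
  = (28 / 69)    [97 ≡ 28 mod 69]
  = (7 / 69)    [69 ≡ 5 mod 8 ⇒ (2 / 69)^2 = +1]
  = (69 / 7)    [QR: 69 ≡ 1 mod 4, sign kept]
  = (6 / 7)    [69 ≡ 6 mod 7]
  = (3 / 7)    [7 ≡ 7 mod 8 ⇒ (2 / 7) = +1]
  = -(7 / 3)    [QR: both ≡ 3 mod 4, sign flips]
  = -(1 / 3)    [7 ≡ 1 mod 3]
  = -1    [(1 / 3) = 1]
Second factor (40 / 97):
(40 / 97)
  = (5 / 97)    [97 ≡ 1 mod 8 ⇒ (2 / 97)^3 = +1]
  = (97 / 5)    [QR: 5 ≡ 1 mod 4, sign kept]
  = (2 / 5)    [97 ≡ 2 mod 5]
  = -(1 / 5)    [5 ≡ 5 mod 8 ⇒ (2 / 5) = -1]
  = -1    [(1 / 5) = 1]
Product: (-1)·(-1) = 1.

1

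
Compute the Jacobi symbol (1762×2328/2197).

By multiplicativity, (1762·2328/2197) = (1762/2197)·(2328/2197).
First factor (1762/2197):
(1762/2197)
  = -(881/2197)    [2197 ≡ 5 mod 8 ⇒ (2/2197) = -1]
  = -(2197/881)    [QR: 881 ≡ 1 mod 4, sign kept]
  = -(435/881)    [2197 ≡ 435 mod 881]
  = -(881/435)    [QR: 881 ≡ 1 mod 4, sign kept]
  = -(11/435)    [881 ≡ 11 mod 435]
  = (435/11)    [QR: both ≡ 3 mod 4, sign flips]
  = (6/11)    [435 ≡ 6 mod 11]
  = -(3/11)    [11 ≡ 3 mod 8 ⇒ (2/11) = -1]
  = (11/3)    [QR: both ≡ 3 mod 4, sign flips]
  = (2/3)    [11 ≡ 2 mod 3]
  = -(1/3)    [3 ≡ 3 mod 8 ⇒ (2/3) = -1]
  = -1    [(1/3) = 1]
Second factor (2328/2197):
(2328/2197)
  = (131/2197)    [2328 ≡ 131 mod 2197]
  = (2197/131)    [QR: 2197 ≡ 1 mod 4, sign kept]
  = (101/131)    [2197 ≡ 101 mod 131]
  = (131/101)    [QR: 101 ≡ 1 mod 4, sign kept]
  = (30/101)    [131 ≡ 30 mod 101]
  = -(15/101)    [101 ≡ 5 mod 8 ⇒ (2/101) = -1]
  = -(101/15)    [QR: 101 ≡ 1 mod 4, sign kept]
  = -(11/15)    [101 ≡ 11 mod 15]
  = (15/11)    [QR: both ≡ 3 mod 4, sign flips]
  = (4/11)    [15 ≡ 4 mod 11]
  = (1/11)    [11 ≡ 3 mod 8 ⇒ (2/11)^2 = +1]
  = 1    [(1/11) = 1]
Product: (-1)·(1) = -1.

-1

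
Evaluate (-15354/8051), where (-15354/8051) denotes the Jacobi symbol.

-1

Pull out -1: (-15354/8051) = (-1/8051)·(15354/8051). Since 8051 ≡ 3 (mod 4), (-1/8051) = -1. Now have -(15354/8051).
Reduce the numerator: 15354 ≡ 7303 (mod 8051), so (15354/8051) = (7303/8051).
Both 7303 ≡ 3 and 8051 ≡ 3 (mod 4), so reciprocity gives (7303/8051) = -(8051/7303). Reduce: 8051 ≡ 748 (mod 7303). Now have (748/7303).
Factor out 2: 748 = 2^2·187. Since 7303 ≡ 7 (mod 8), (2/7303) = +1, and (2/7303)^2 = +1. Now have (187/7303).
Both 187 ≡ 3 and 7303 ≡ 3 (mod 4), so reciprocity gives (187/7303) = -(7303/187). Reduce: 7303 ≡ 10 (mod 187). Now have -(10/187).
Factor out 2: 10 = 2·5. Since 187 ≡ 3 (mod 8), (2/187) = -1. Now have (5/187).
5 ≡ 1 (mod 4), so quadratic reciprocity gives (5/187) = (187/5). Reduce: 187 ≡ 2 (mod 5). Now have (2/5).
Factor out 2: 2 = 2. Since 5 ≡ 5 (mod 8), (2/5) = -1. Now have -(1/5).
(1/5) = 1. Collecting the sign factors: -1.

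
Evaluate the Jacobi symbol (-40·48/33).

By multiplicativity, (-40·48/33) = (-40/33)·(48/33).
First factor (-40/33):
Reduce the numerator: -40 ≡ 26 (mod 33), so (-40/33) = (26/33).
Factor out 2: 26 = 2·13. Since 33 ≡ 1 (mod 8), (2/33) = +1. Now have (13/33).
13 ≡ 1 (mod 4), so quadratic reciprocity gives (13/33) = (33/13). Reduce: 33 ≡ 7 (mod 13). Now have (7/13).
13 ≡ 1 (mod 4), so quadratic reciprocity gives (7/13) = (13/7). Reduce: 13 ≡ 6 (mod 7). Now have (6/7).
Factor out 2: 6 = 2·3. Since 7 ≡ 7 (mod 8), (2/7) = +1. Now have (3/7).
Both 3 ≡ 3 and 7 ≡ 3 (mod 4), so reciprocity gives (3/7) = -(7/3). Reduce: 7 ≡ 1 (mod 3). Now have -(1/3).
(1/3) = 1. Collecting the sign factors: -1.
Second factor (48/33):
Reduce the numerator: 48 ≡ 15 (mod 33), so (48/33) = (15/33).
33 ≡ 1 (mod 4), so quadratic reciprocity gives (15/33) = (33/15). Reduce: 33 ≡ 3 (mod 15). Now have (3/15).
Both 3 ≡ 3 and 15 ≡ 3 (mod 4), so reciprocity gives (3/15) = -(15/3). Reduce: 15 ≡ 0 (mod 3). Now have -(0/3).
The numerator is now 0 with denominator 3 > 1: the symbol is 0.
Product: (-1)·(0) = 0.

0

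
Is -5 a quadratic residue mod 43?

yes

(-5|43)
  = (38|43)    [-5 ≡ 38 mod 43]
  = -(19|43)    [43 ≡ 3 mod 8 ⇒ (2|43) = -1]
  = (43|19)    [QR: both ≡ 3 mod 4, sign flips]
  = (5|19)    [43 ≡ 5 mod 19]
  = (19|5)    [QR: 5 ≡ 1 mod 4, sign kept]
  = (4|5)    [19 ≡ 4 mod 5]
  = (1|5)    [5 ≡ 5 mod 8 ⇒ (2|5)^2 = +1]
  = 1    [(1|5) = 1]
(-5|43) = 1, and 43 is prime, so -5 is a quadratic residue mod 43.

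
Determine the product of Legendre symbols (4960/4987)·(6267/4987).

By multiplicativity, (4960·6267/4987) = (4960/4987)·(6267/4987).
First factor (4960/4987):
Factor out 2: 4960 = 2^5·155. Since 4987 ≡ 3 (mod 8), (2/4987) = -1, and (2/4987)^5 = -1. Now have -(155/4987).
Both 155 ≡ 3 and 4987 ≡ 3 (mod 4), so reciprocity gives (155/4987) = -(4987/155). Reduce: 4987 ≡ 27 (mod 155). Now have (27/155).
Both 27 ≡ 3 and 155 ≡ 3 (mod 4), so reciprocity gives (27/155) = -(155/27). Reduce: 155 ≡ 20 (mod 27). Now have -(20/27).
Factor out 2: 20 = 2^2·5. Since 27 ≡ 3 (mod 8), (2/27) = -1, and (2/27)^2 = +1. Now have -(5/27).
5 ≡ 1 (mod 4), so quadratic reciprocity gives (5/27) = (27/5). Reduce: 27 ≡ 2 (mod 5). Now have -(2/5).
Factor out 2: 2 = 2. Since 5 ≡ 5 (mod 8), (2/5) = -1. Now have (1/5).
(1/5) = 1. Collecting the sign factors: 1.
Second factor (6267/4987):
Reduce the numerator: 6267 ≡ 1280 (mod 4987), so (6267/4987) = (1280/4987).
Factor out 2: 1280 = 2^8·5. Since 4987 ≡ 3 (mod 8), (2/4987) = -1, and (2/4987)^8 = +1. Now have (5/4987).
5 ≡ 1 (mod 4), so quadratic reciprocity gives (5/4987) = (4987/5). Reduce: 4987 ≡ 2 (mod 5). Now have (2/5).
Factor out 2: 2 = 2. Since 5 ≡ 5 (mod 8), (2/5) = -1. Now have -(1/5).
(1/5) = 1. Collecting the sign factors: -1.
Product: (1)·(-1) = -1.

-1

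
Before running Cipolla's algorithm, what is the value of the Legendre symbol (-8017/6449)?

(-8017/6449)
  = (8017/6449)    [6449 ≡ 1 mod 4 ⇒ (-1/6449) = +1]
  = (1568/6449)    [8017 ≡ 1568 mod 6449]
  = (49/6449)    [6449 ≡ 1 mod 8 ⇒ (2/6449)^5 = +1]
  = (6449/49)    [QR: 49 ≡ 1 mod 4, sign kept]
  = (30/49)    [6449 ≡ 30 mod 49]
  = (15/49)    [49 ≡ 1 mod 8 ⇒ (2/49) = +1]
  = (49/15)    [QR: 49 ≡ 1 mod 4, sign kept]
  = (4/15)    [49 ≡ 4 mod 15]
  = (1/15)    [15 ≡ 7 mod 8 ⇒ (2/15)^2 = +1]
  = 1    [(1/15) = 1]

1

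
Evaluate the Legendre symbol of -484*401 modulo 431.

1

By multiplicativity, (-484·401/431) = (-484/431)·(401/431).
First factor (-484/431):
Pull out -1: (-484/431) = (-1/431)·(484/431). Since 431 ≡ 3 (mod 4), (-1/431) = -1. Now have -(484/431).
Reduce the numerator: 484 ≡ 53 (mod 431), so (484/431) = (53/431).
53 ≡ 1 (mod 4), so quadratic reciprocity gives (53/431) = (431/53). Reduce: 431 ≡ 7 (mod 53). Now have -(7/53).
53 ≡ 1 (mod 4), so quadratic reciprocity gives (7/53) = (53/7). Reduce: 53 ≡ 4 (mod 7). Now have -(4/7).
Factor out 2: 4 = 2^2. Since 7 ≡ 7 (mod 8), (2/7) = +1, and (2/7)^2 = +1. Now have -(1/7).
(1/7) = 1. Collecting the sign factors: -1.
Second factor (401/431):
401 ≡ 1 (mod 4), so quadratic reciprocity gives (401/431) = (431/401). Reduce: 431 ≡ 30 (mod 401). Now have (30/401).
Factor out 2: 30 = 2·15. Since 401 ≡ 1 (mod 8), (2/401) = +1. Now have (15/401).
401 ≡ 1 (mod 4), so quadratic reciprocity gives (15/401) = (401/15). Reduce: 401 ≡ 11 (mod 15). Now have (11/15).
Both 11 ≡ 3 and 15 ≡ 3 (mod 4), so reciprocity gives (11/15) = -(15/11). Reduce: 15 ≡ 4 (mod 11). Now have -(4/11).
Factor out 2: 4 = 2^2. Since 11 ≡ 3 (mod 8), (2/11) = -1, and (2/11)^2 = +1. Now have -(1/11).
(1/11) = 1. Collecting the sign factors: -1.
Product: (-1)·(-1) = 1.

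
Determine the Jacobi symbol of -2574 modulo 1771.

0

Pull out -1: (-2574|1771) = (-1|1771)·(2574|1771). Since 1771 ≡ 3 (mod 4), (-1|1771) = -1. Now have -(2574|1771).
Reduce the numerator: 2574 ≡ 803 (mod 1771), so (2574|1771) = (803|1771).
Both 803 ≡ 3 and 1771 ≡ 3 (mod 4), so reciprocity gives (803|1771) = -(1771|803). Reduce: 1771 ≡ 165 (mod 803). Now have (165|803).
165 ≡ 1 (mod 4), so quadratic reciprocity gives (165|803) = (803|165). Reduce: 803 ≡ 143 (mod 165). Now have (143|165).
165 ≡ 1 (mod 4), so quadratic reciprocity gives (143|165) = (165|143). Reduce: 165 ≡ 22 (mod 143). Now have (22|143).
Factor out 2: 22 = 2·11. Since 143 ≡ 7 (mod 8), (2|143) = +1. Now have (11|143).
Both 11 ≡ 3 and 143 ≡ 3 (mod 4), so reciprocity gives (11|143) = -(143|11). Reduce: 143 ≡ 0 (mod 11). Now have -(0|11).
The numerator is now 0 with denominator 11 > 1: the symbol is 0.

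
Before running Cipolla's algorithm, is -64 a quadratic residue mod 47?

(-64|47)
  = (30|47)    [-64 ≡ 30 mod 47]
  = (15|47)    [47 ≡ 7 mod 8 ⇒ (2|47) = +1]
  = -(47|15)    [QR: both ≡ 3 mod 4, sign flips]
  = -(2|15)    [47 ≡ 2 mod 15]
  = -(1|15)    [15 ≡ 7 mod 8 ⇒ (2|15) = +1]
  = -1    [(1|15) = 1]
The Legendre symbol is -1, so x^2 ≡ -64 (mod 47) has no solution.

no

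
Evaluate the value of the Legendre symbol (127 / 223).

1

(127 / 223)
  = -(223 / 127)    [QR: both ≡ 3 mod 4, sign flips]
  = -(96 / 127)    [223 ≡ 96 mod 127]
  = -(3 / 127)    [127 ≡ 7 mod 8 ⇒ (2 / 127)^5 = +1]
  = (127 / 3)    [QR: both ≡ 3 mod 4, sign flips]
  = (1 / 3)    [127 ≡ 1 mod 3]
  = 1    [(1 / 3) = 1]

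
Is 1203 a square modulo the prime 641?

yes

Reduce the numerator: 1203 ≡ 562 (mod 641), so (1203/641) = (562/641).
Factor out 2: 562 = 2·281. Since 641 ≡ 1 (mod 8), (2/641) = +1. Now have (281/641).
281 ≡ 1 (mod 4), so quadratic reciprocity gives (281/641) = (641/281). Reduce: 641 ≡ 79 (mod 281). Now have (79/281).
281 ≡ 1 (mod 4), so quadratic reciprocity gives (79/281) = (281/79). Reduce: 281 ≡ 44 (mod 79). Now have (44/79).
Factor out 2: 44 = 2^2·11. Since 79 ≡ 7 (mod 8), (2/79) = +1, and (2/79)^2 = +1. Now have (11/79).
Both 11 ≡ 3 and 79 ≡ 3 (mod 4), so reciprocity gives (11/79) = -(79/11). Reduce: 79 ≡ 2 (mod 11). Now have -(2/11).
Factor out 2: 2 = 2. Since 11 ≡ 3 (mod 8), (2/11) = -1. Now have (1/11).
(1/11) = 1. Collecting the sign factors: 1.
(1203/641) = 1, and 641 is prime, so 1203 is a quadratic residue mod 641.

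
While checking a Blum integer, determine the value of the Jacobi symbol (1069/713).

1

Reduce the numerator: 1069 ≡ 356 (mod 713), so (1069/713) = (356/713).
Factor out 2: 356 = 2^2·89. Since 713 ≡ 1 (mod 8), (2/713) = +1, and (2/713)^2 = +1. Now have (89/713).
89 ≡ 1 (mod 4), so quadratic reciprocity gives (89/713) = (713/89). Reduce: 713 ≡ 1 (mod 89). Now have (1/89).
(1/89) = 1. Collecting the sign factors: 1.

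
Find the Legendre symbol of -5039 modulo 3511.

(-5039/3511)
  = (1983/3511)    [-5039 ≡ 1983 mod 3511]
  = -(3511/1983)    [QR: both ≡ 3 mod 4, sign flips]
  = -(1528/1983)    [3511 ≡ 1528 mod 1983]
  = -(191/1983)    [1983 ≡ 7 mod 8 ⇒ (2/1983)^3 = +1]
  = (1983/191)    [QR: both ≡ 3 mod 4, sign flips]
  = (73/191)    [1983 ≡ 73 mod 191]
  = (191/73)    [QR: 73 ≡ 1 mod 4, sign kept]
  = (45/73)    [191 ≡ 45 mod 73]
  = (73/45)    [QR: 45 ≡ 1 mod 4, sign kept]
  = (28/45)    [73 ≡ 28 mod 45]
  = (7/45)    [45 ≡ 5 mod 8 ⇒ (2/45)^2 = +1]
  = (45/7)    [QR: 45 ≡ 1 mod 4, sign kept]
  = (3/7)    [45 ≡ 3 mod 7]
  = -(7/3)    [QR: both ≡ 3 mod 4, sign flips]
  = -(1/3)    [7 ≡ 1 mod 3]
  = -1    [(1/3) = 1]

-1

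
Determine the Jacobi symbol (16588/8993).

(16588/8993)
  = (7595/8993)    [16588 ≡ 7595 mod 8993]
  = (8993/7595)    [QR: 8993 ≡ 1 mod 4, sign kept]
  = (1398/7595)    [8993 ≡ 1398 mod 7595]
  = -(699/7595)    [7595 ≡ 3 mod 8 ⇒ (2/7595) = -1]
  = (7595/699)    [QR: both ≡ 3 mod 4, sign flips]
  = (605/699)    [7595 ≡ 605 mod 699]
  = (699/605)    [QR: 605 ≡ 1 mod 4, sign kept]
  = (94/605)    [699 ≡ 94 mod 605]
  = -(47/605)    [605 ≡ 5 mod 8 ⇒ (2/605) = -1]
  = -(605/47)    [QR: 605 ≡ 1 mod 4, sign kept]
  = -(41/47)    [605 ≡ 41 mod 47]
  = -(47/41)    [QR: 41 ≡ 1 mod 4, sign kept]
  = -(6/41)    [47 ≡ 6 mod 41]
  = -(3/41)    [41 ≡ 1 mod 8 ⇒ (2/41) = +1]
  = -(41/3)    [QR: 41 ≡ 1 mod 4, sign kept]
  = -(2/3)    [41 ≡ 2 mod 3]
  = (1/3)    [3 ≡ 3 mod 8 ⇒ (2/3) = -1]
  = 1    [(1/3) = 1]

1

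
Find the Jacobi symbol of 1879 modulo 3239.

(1879/3239)
  = -(3239/1879)    [QR: both ≡ 3 mod 4, sign flips]
  = -(1360/1879)    [3239 ≡ 1360 mod 1879]
  = -(85/1879)    [1879 ≡ 7 mod 8 ⇒ (2/1879)^4 = +1]
  = -(1879/85)    [QR: 85 ≡ 1 mod 4, sign kept]
  = -(9/85)    [1879 ≡ 9 mod 85]
  = -(85/9)    [QR: 9 ≡ 1 mod 4, sign kept]
  = -(4/9)    [85 ≡ 4 mod 9]
  = -(1/9)    [9 ≡ 1 mod 8 ⇒ (2/9)^2 = +1]
  = -1    [(1/9) = 1]

-1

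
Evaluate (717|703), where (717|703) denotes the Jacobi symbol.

1

(717|703)
  = (14|703)    [717 ≡ 14 mod 703]
  = (7|703)    [703 ≡ 7 mod 8 ⇒ (2|703) = +1]
  = -(703|7)    [QR: both ≡ 3 mod 4, sign flips]
  = -(3|7)    [703 ≡ 3 mod 7]
  = (7|3)    [QR: both ≡ 3 mod 4, sign flips]
  = (1|3)    [7 ≡ 1 mod 3]
  = 1    [(1|3) = 1]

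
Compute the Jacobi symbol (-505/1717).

0

(-505/1717)
  = (505/1717)    [1717 ≡ 1 mod 4 ⇒ (-1/1717) = +1]
  = (1717/505)    [QR: 505 ≡ 1 mod 4, sign kept]
  = (202/505)    [1717 ≡ 202 mod 505]
  = (101/505)    [505 ≡ 1 mod 8 ⇒ (2/505) = +1]
  = (505/101)    [QR: 101 ≡ 1 mod 4, sign kept]
  = (0/101)    [505 ≡ 0 mod 101]
  = 0    [numerator 0, gcd > 1]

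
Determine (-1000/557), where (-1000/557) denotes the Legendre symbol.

Reduce the numerator: -1000 ≡ 114 (mod 557), so (-1000/557) = (114/557).
Factor out 2: 114 = 2·57. Since 557 ≡ 5 (mod 8), (2/557) = -1. Now have -(57/557).
57 ≡ 1 (mod 4), so quadratic reciprocity gives (57/557) = (557/57). Reduce: 557 ≡ 44 (mod 57). Now have -(44/57).
Factor out 2: 44 = 2^2·11. Since 57 ≡ 1 (mod 8), (2/57) = +1, and (2/57)^2 = +1. Now have -(11/57).
57 ≡ 1 (mod 4), so quadratic reciprocity gives (11/57) = (57/11). Reduce: 57 ≡ 2 (mod 11). Now have -(2/11).
Factor out 2: 2 = 2. Since 11 ≡ 3 (mod 8), (2/11) = -1. Now have (1/11).
(1/11) = 1. Collecting the sign factors: 1.

1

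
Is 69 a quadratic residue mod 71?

(69/71)
  = (71/69)    [QR: 69 ≡ 1 mod 4, sign kept]
  = (2/69)    [71 ≡ 2 mod 69]
  = -(1/69)    [69 ≡ 5 mod 8 ⇒ (2/69) = -1]
  = -1    [(1/69) = 1]
(69/71) = -1, and 71 is prime, so 69 is not a quadratic residue mod 71.

no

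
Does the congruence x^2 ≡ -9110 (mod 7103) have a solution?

(-9110/7103)
  = (5096/7103)    [-9110 ≡ 5096 mod 7103]
  = (637/7103)    [7103 ≡ 7 mod 8 ⇒ (2/7103)^3 = +1]
  = (7103/637)    [QR: 637 ≡ 1 mod 4, sign kept]
  = (96/637)    [7103 ≡ 96 mod 637]
  = -(3/637)    [637 ≡ 5 mod 8 ⇒ (2/637)^5 = -1]
  = -(637/3)    [QR: 637 ≡ 1 mod 4, sign kept]
  = -(1/3)    [637 ≡ 1 mod 3]
  = -1    [(1/3) = 1]
The Legendre symbol is -1, so x^2 ≡ -9110 (mod 7103) has no solution.

no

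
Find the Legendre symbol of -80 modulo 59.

(-80|59)
  = -(80|59)    [59 ≡ 3 mod 4 ⇒ (-1|59) = -1]
  = -(21|59)    [80 ≡ 21 mod 59]
  = -(59|21)    [QR: 21 ≡ 1 mod 4, sign kept]
  = -(17|21)    [59 ≡ 17 mod 21]
  = -(21|17)    [QR: 17 ≡ 1 mod 4, sign kept]
  = -(4|17)    [21 ≡ 4 mod 17]
  = -(1|17)    [17 ≡ 1 mod 8 ⇒ (2|17)^2 = +1]
  = -1    [(1|17) = 1]

-1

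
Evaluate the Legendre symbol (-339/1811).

Reduce the numerator: -339 ≡ 1472 (mod 1811), so (-339/1811) = (1472/1811).
Factor out 2: 1472 = 2^6·23. Since 1811 ≡ 3 (mod 8), (2/1811) = -1, and (2/1811)^6 = +1. Now have (23/1811).
Both 23 ≡ 3 and 1811 ≡ 3 (mod 4), so reciprocity gives (23/1811) = -(1811/23). Reduce: 1811 ≡ 17 (mod 23). Now have -(17/23).
17 ≡ 1 (mod 4), so quadratic reciprocity gives (17/23) = (23/17). Reduce: 23 ≡ 6 (mod 17). Now have -(6/17).
Factor out 2: 6 = 2·3. Since 17 ≡ 1 (mod 8), (2/17) = +1. Now have -(3/17).
17 ≡ 1 (mod 4), so quadratic reciprocity gives (3/17) = (17/3). Reduce: 17 ≡ 2 (mod 3). Now have -(2/3).
Factor out 2: 2 = 2. Since 3 ≡ 3 (mod 8), (2/3) = -1. Now have (1/3).
(1/3) = 1. Collecting the sign factors: 1.

1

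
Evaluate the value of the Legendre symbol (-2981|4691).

1

Pull out -1: (-2981|4691) = (-1|4691)·(2981|4691). Since 4691 ≡ 3 (mod 4), (-1|4691) = -1. Now have -(2981|4691).
2981 ≡ 1 (mod 4), so quadratic reciprocity gives (2981|4691) = (4691|2981). Reduce: 4691 ≡ 1710 (mod 2981). Now have -(1710|2981).
Factor out 2: 1710 = 2·855. Since 2981 ≡ 5 (mod 8), (2|2981) = -1. Now have (855|2981).
2981 ≡ 1 (mod 4), so quadratic reciprocity gives (855|2981) = (2981|855). Reduce: 2981 ≡ 416 (mod 855). Now have (416|855).
Factor out 2: 416 = 2^5·13. Since 855 ≡ 7 (mod 8), (2|855) = +1, and (2|855)^5 = +1. Now have (13|855).
13 ≡ 1 (mod 4), so quadratic reciprocity gives (13|855) = (855|13). Reduce: 855 ≡ 10 (mod 13). Now have (10|13).
Factor out 2: 10 = 2·5. Since 13 ≡ 5 (mod 8), (2|13) = -1. Now have -(5|13).
5 ≡ 1 (mod 4), so quadratic reciprocity gives (5|13) = (13|5). Reduce: 13 ≡ 3 (mod 5). Now have -(3|5).
5 ≡ 1 (mod 4), so quadratic reciprocity gives (3|5) = (5|3). Reduce: 5 ≡ 2 (mod 3). Now have -(2|3).
Factor out 2: 2 = 2. Since 3 ≡ 3 (mod 8), (2|3) = -1. Now have (1|3).
(1|3) = 1. Collecting the sign factors: 1.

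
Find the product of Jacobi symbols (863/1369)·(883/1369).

By multiplicativity, (863·883/1369) = (863/1369)·(883/1369).
First factor (863/1369):
(863/1369)
  = (1369/863)    [QR: 1369 ≡ 1 mod 4, sign kept]
  = (506/863)    [1369 ≡ 506 mod 863]
  = (253/863)    [863 ≡ 7 mod 8 ⇒ (2/863) = +1]
  = (863/253)    [QR: 253 ≡ 1 mod 4, sign kept]
  = (104/253)    [863 ≡ 104 mod 253]
  = -(13/253)    [253 ≡ 5 mod 8 ⇒ (2/253)^3 = -1]
  = -(253/13)    [QR: 13 ≡ 1 mod 4, sign kept]
  = -(6/13)    [253 ≡ 6 mod 13]
  = (3/13)    [13 ≡ 5 mod 8 ⇒ (2/13) = -1]
  = (13/3)    [QR: 13 ≡ 1 mod 4, sign kept]
  = (1/3)    [13 ≡ 1 mod 3]
  = 1    [(1/3) = 1]
Second factor (883/1369):
(883/1369)
  = (1369/883)    [QR: 1369 ≡ 1 mod 4, sign kept]
  = (486/883)    [1369 ≡ 486 mod 883]
  = -(243/883)    [883 ≡ 3 mod 8 ⇒ (2/883) = -1]
  = (883/243)    [QR: both ≡ 3 mod 4, sign flips]
  = (154/243)    [883 ≡ 154 mod 243]
  = -(77/243)    [243 ≡ 3 mod 8 ⇒ (2/243) = -1]
  = -(243/77)    [QR: 77 ≡ 1 mod 4, sign kept]
  = -(12/77)    [243 ≡ 12 mod 77]
  = -(3/77)    [77 ≡ 5 mod 8 ⇒ (2/77)^2 = +1]
  = -(77/3)    [QR: 77 ≡ 1 mod 4, sign kept]
  = -(2/3)    [77 ≡ 2 mod 3]
  = (1/3)    [3 ≡ 3 mod 8 ⇒ (2/3) = -1]
  = 1    [(1/3) = 1]
Product: (1)·(1) = 1.

1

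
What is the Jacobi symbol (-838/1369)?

Reduce the numerator: -838 ≡ 531 (mod 1369), so (-838/1369) = (531/1369).
1369 ≡ 1 (mod 4), so quadratic reciprocity gives (531/1369) = (1369/531). Reduce: 1369 ≡ 307 (mod 531). Now have (307/531).
Both 307 ≡ 3 and 531 ≡ 3 (mod 4), so reciprocity gives (307/531) = -(531/307). Reduce: 531 ≡ 224 (mod 307). Now have -(224/307).
Factor out 2: 224 = 2^5·7. Since 307 ≡ 3 (mod 8), (2/307) = -1, and (2/307)^5 = -1. Now have (7/307).
Both 7 ≡ 3 and 307 ≡ 3 (mod 4), so reciprocity gives (7/307) = -(307/7). Reduce: 307 ≡ 6 (mod 7). Now have -(6/7).
Factor out 2: 6 = 2·3. Since 7 ≡ 7 (mod 8), (2/7) = +1. Now have -(3/7).
Both 3 ≡ 3 and 7 ≡ 3 (mod 4), so reciprocity gives (3/7) = -(7/3). Reduce: 7 ≡ 1 (mod 3). Now have (1/3).
(1/3) = 1. Collecting the sign factors: 1.

1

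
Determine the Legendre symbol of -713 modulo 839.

Reduce the numerator: -713 ≡ 126 (mod 839), so (-713/839) = (126/839).
Factor out 2: 126 = 2·63. Since 839 ≡ 7 (mod 8), (2/839) = +1. Now have (63/839).
Both 63 ≡ 3 and 839 ≡ 3 (mod 4), so reciprocity gives (63/839) = -(839/63). Reduce: 839 ≡ 20 (mod 63). Now have -(20/63).
Factor out 2: 20 = 2^2·5. Since 63 ≡ 7 (mod 8), (2/63) = +1, and (2/63)^2 = +1. Now have -(5/63).
5 ≡ 1 (mod 4), so quadratic reciprocity gives (5/63) = (63/5). Reduce: 63 ≡ 3 (mod 5). Now have -(3/5).
5 ≡ 1 (mod 4), so quadratic reciprocity gives (3/5) = (5/3). Reduce: 5 ≡ 2 (mod 3). Now have -(2/3).
Factor out 2: 2 = 2. Since 3 ≡ 3 (mod 8), (2/3) = -1. Now have (1/3).
(1/3) = 1. Collecting the sign factors: 1.

1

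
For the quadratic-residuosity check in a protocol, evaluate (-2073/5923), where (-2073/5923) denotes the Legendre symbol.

-1

(-2073/5923)
  = (3850/5923)    [-2073 ≡ 3850 mod 5923]
  = -(1925/5923)    [5923 ≡ 3 mod 8 ⇒ (2/5923) = -1]
  = -(5923/1925)    [QR: 1925 ≡ 1 mod 4, sign kept]
  = -(148/1925)    [5923 ≡ 148 mod 1925]
  = -(37/1925)    [1925 ≡ 5 mod 8 ⇒ (2/1925)^2 = +1]
  = -(1925/37)    [QR: 37 ≡ 1 mod 4, sign kept]
  = -(1/37)    [1925 ≡ 1 mod 37]
  = -1    [(1/37) = 1]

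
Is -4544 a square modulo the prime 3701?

yes

(-4544/3701)
  = (4544/3701)    [3701 ≡ 1 mod 4 ⇒ (-1/3701) = +1]
  = (843/3701)    [4544 ≡ 843 mod 3701]
  = (3701/843)    [QR: 3701 ≡ 1 mod 4, sign kept]
  = (329/843)    [3701 ≡ 329 mod 843]
  = (843/329)    [QR: 329 ≡ 1 mod 4, sign kept]
  = (185/329)    [843 ≡ 185 mod 329]
  = (329/185)    [QR: 185 ≡ 1 mod 4, sign kept]
  = (144/185)    [329 ≡ 144 mod 185]
  = (9/185)    [185 ≡ 1 mod 8 ⇒ (2/185)^4 = +1]
  = (185/9)    [QR: 9 ≡ 1 mod 4, sign kept]
  = (5/9)    [185 ≡ 5 mod 9]
  = (9/5)    [QR: 5 ≡ 1 mod 4, sign kept]
  = (4/5)    [9 ≡ 4 mod 5]
  = (1/5)    [5 ≡ 5 mod 8 ⇒ (2/5)^2 = +1]
  = 1    [(1/5) = 1]
(-4544/3701) = 1, and 3701 is prime, so -4544 is a quadratic residue mod 3701.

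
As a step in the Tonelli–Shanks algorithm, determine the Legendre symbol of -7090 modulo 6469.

Reduce the numerator: -7090 ≡ 5848 (mod 6469), so (-7090/6469) = (5848/6469).
Factor out 2: 5848 = 2^3·731. Since 6469 ≡ 5 (mod 8), (2/6469) = -1, and (2/6469)^3 = -1. Now have -(731/6469).
6469 ≡ 1 (mod 4), so quadratic reciprocity gives (731/6469) = (6469/731). Reduce: 6469 ≡ 621 (mod 731). Now have -(621/731).
621 ≡ 1 (mod 4), so quadratic reciprocity gives (621/731) = (731/621). Reduce: 731 ≡ 110 (mod 621). Now have -(110/621).
Factor out 2: 110 = 2·55. Since 621 ≡ 5 (mod 8), (2/621) = -1. Now have (55/621).
621 ≡ 1 (mod 4), so quadratic reciprocity gives (55/621) = (621/55). Reduce: 621 ≡ 16 (mod 55). Now have (16/55).
Factor out 2: 16 = 2^4. Since 55 ≡ 7 (mod 8), (2/55) = +1, and (2/55)^4 = +1. Now have (1/55).
(1/55) = 1. Collecting the sign factors: 1.

1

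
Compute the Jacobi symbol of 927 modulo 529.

Reduce the numerator: 927 ≡ 398 (mod 529), so (927|529) = (398|529).
Factor out 2: 398 = 2·199. Since 529 ≡ 1 (mod 8), (2|529) = +1. Now have (199|529).
529 ≡ 1 (mod 4), so quadratic reciprocity gives (199|529) = (529|199). Reduce: 529 ≡ 131 (mod 199). Now have (131|199).
Both 131 ≡ 3 and 199 ≡ 3 (mod 4), so reciprocity gives (131|199) = -(199|131). Reduce: 199 ≡ 68 (mod 131). Now have -(68|131).
Factor out 2: 68 = 2^2·17. Since 131 ≡ 3 (mod 8), (2|131) = -1, and (2|131)^2 = +1. Now have -(17|131).
17 ≡ 1 (mod 4), so quadratic reciprocity gives (17|131) = (131|17). Reduce: 131 ≡ 12 (mod 17). Now have -(12|17).
Factor out 2: 12 = 2^2·3. Since 17 ≡ 1 (mod 8), (2|17) = +1, and (2|17)^2 = +1. Now have -(3|17).
17 ≡ 1 (mod 4), so quadratic reciprocity gives (3|17) = (17|3). Reduce: 17 ≡ 2 (mod 3). Now have -(2|3).
Factor out 2: 2 = 2. Since 3 ≡ 3 (mod 8), (2|3) = -1. Now have (1|3).
(1|3) = 1. Collecting the sign factors: 1.

1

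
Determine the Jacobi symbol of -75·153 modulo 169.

1

By multiplicativity, (-75·153|169) = (-75|169)·(153|169).
First factor (-75|169):
(-75|169)
  = (94|169)    [-75 ≡ 94 mod 169]
  = (47|169)    [169 ≡ 1 mod 8 ⇒ (2|169) = +1]
  = (169|47)    [QR: 169 ≡ 1 mod 4, sign kept]
  = (28|47)    [169 ≡ 28 mod 47]
  = (7|47)    [47 ≡ 7 mod 8 ⇒ (2|47)^2 = +1]
  = -(47|7)    [QR: both ≡ 3 mod 4, sign flips]
  = -(5|7)    [47 ≡ 5 mod 7]
  = -(7|5)    [QR: 5 ≡ 1 mod 4, sign kept]
  = -(2|5)    [7 ≡ 2 mod 5]
  = (1|5)    [5 ≡ 5 mod 8 ⇒ (2|5) = -1]
  = 1    [(1|5) = 1]
Second factor (153|169):
(153|169)
  = (169|153)    [QR: 153 ≡ 1 mod 4, sign kept]
  = (16|153)    [169 ≡ 16 mod 153]
  = (1|153)    [153 ≡ 1 mod 8 ⇒ (2|153)^4 = +1]
  = 1    [(1|153) = 1]
Product: (1)·(1) = 1.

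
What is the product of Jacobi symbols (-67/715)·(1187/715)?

By multiplicativity, (-67·1187/715) = (-67/715)·(1187/715).
First factor (-67/715):
(-67/715)
  = (648/715)    [-67 ≡ 648 mod 715]
  = -(81/715)    [715 ≡ 3 mod 8 ⇒ (2/715)^3 = -1]
  = -(715/81)    [QR: 81 ≡ 1 mod 4, sign kept]
  = -(67/81)    [715 ≡ 67 mod 81]
  = -(81/67)    [QR: 81 ≡ 1 mod 4, sign kept]
  = -(14/67)    [81 ≡ 14 mod 67]
  = (7/67)    [67 ≡ 3 mod 8 ⇒ (2/67) = -1]
  = -(67/7)    [QR: both ≡ 3 mod 4, sign flips]
  = -(4/7)    [67 ≡ 4 mod 7]
  = -(1/7)    [7 ≡ 7 mod 8 ⇒ (2/7)^2 = +1]
  = -1    [(1/7) = 1]
Second factor (1187/715):
(1187/715)
  = (472/715)    [1187 ≡ 472 mod 715]
  = -(59/715)    [715 ≡ 3 mod 8 ⇒ (2/715)^3 = -1]
  = (715/59)    [QR: both ≡ 3 mod 4, sign flips]
  = (7/59)    [715 ≡ 7 mod 59]
  = -(59/7)    [QR: both ≡ 3 mod 4, sign flips]
  = -(3/7)    [59 ≡ 3 mod 7]
  = (7/3)    [QR: both ≡ 3 mod 4, sign flips]
  = (1/3)    [7 ≡ 1 mod 3]
  = 1    [(1/3) = 1]
Product: (-1)·(1) = -1.

-1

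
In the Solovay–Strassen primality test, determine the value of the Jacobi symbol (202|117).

Reduce the numerator: 202 ≡ 85 (mod 117), so (202|117) = (85|117).
85 ≡ 1 (mod 4), so quadratic reciprocity gives (85|117) = (117|85). Reduce: 117 ≡ 32 (mod 85). Now have (32|85).
Factor out 2: 32 = 2^5. Since 85 ≡ 5 (mod 8), (2|85) = -1, and (2|85)^5 = -1. Now have -(1|85).
(1|85) = 1. Collecting the sign factors: -1.

-1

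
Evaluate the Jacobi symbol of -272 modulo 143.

(-272/143)
  = (14/143)    [-272 ≡ 14 mod 143]
  = (7/143)    [143 ≡ 7 mod 8 ⇒ (2/143) = +1]
  = -(143/7)    [QR: both ≡ 3 mod 4, sign flips]
  = -(3/7)    [143 ≡ 3 mod 7]
  = (7/3)    [QR: both ≡ 3 mod 4, sign flips]
  = (1/3)    [7 ≡ 1 mod 3]
  = 1    [(1/3) = 1]

1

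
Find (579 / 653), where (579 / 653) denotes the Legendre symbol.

1

653 ≡ 1 (mod 4), so quadratic reciprocity gives (579 / 653) = (653 / 579). Reduce: 653 ≡ 74 (mod 579). Now have (74 / 579).
Factor out 2: 74 = 2·37. Since 579 ≡ 3 (mod 8), (2 / 579) = -1. Now have -(37 / 579).
37 ≡ 1 (mod 4), so quadratic reciprocity gives (37 / 579) = (579 / 37). Reduce: 579 ≡ 24 (mod 37). Now have -(24 / 37).
Factor out 2: 24 = 2^3·3. Since 37 ≡ 5 (mod 8), (2 / 37) = -1, and (2 / 37)^3 = -1. Now have (3 / 37).
37 ≡ 1 (mod 4), so quadratic reciprocity gives (3 / 37) = (37 / 3). Reduce: 37 ≡ 1 (mod 3). Now have (1 / 3).
(1 / 3) = 1. Collecting the sign factors: 1.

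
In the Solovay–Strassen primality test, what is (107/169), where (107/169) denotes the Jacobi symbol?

1

169 ≡ 1 (mod 4), so quadratic reciprocity gives (107/169) = (169/107). Reduce: 169 ≡ 62 (mod 107). Now have (62/107).
Factor out 2: 62 = 2·31. Since 107 ≡ 3 (mod 8), (2/107) = -1. Now have -(31/107).
Both 31 ≡ 3 and 107 ≡ 3 (mod 4), so reciprocity gives (31/107) = -(107/31). Reduce: 107 ≡ 14 (mod 31). Now have (14/31).
Factor out 2: 14 = 2·7. Since 31 ≡ 7 (mod 8), (2/31) = +1. Now have (7/31).
Both 7 ≡ 3 and 31 ≡ 3 (mod 4), so reciprocity gives (7/31) = -(31/7). Reduce: 31 ≡ 3 (mod 7). Now have -(3/7).
Both 3 ≡ 3 and 7 ≡ 3 (mod 4), so reciprocity gives (3/7) = -(7/3). Reduce: 7 ≡ 1 (mod 3). Now have (1/3).
(1/3) = 1. Collecting the sign factors: 1.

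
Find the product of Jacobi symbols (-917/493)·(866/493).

By multiplicativity, (-917·866/493) = (-917/493)·(866/493).
First factor (-917/493):
Pull out -1: (-917/493) = (-1/493)·(917/493). Since 493 ≡ 1 (mod 4), (-1/493) = +1. Now have (917/493).
Reduce the numerator: 917 ≡ 424 (mod 493), so (917/493) = (424/493).
Factor out 2: 424 = 2^3·53. Since 493 ≡ 5 (mod 8), (2/493) = -1, and (2/493)^3 = -1. Now have -(53/493).
53 ≡ 1 (mod 4), so quadratic reciprocity gives (53/493) = (493/53). Reduce: 493 ≡ 16 (mod 53). Now have -(16/53).
Factor out 2: 16 = 2^4. Since 53 ≡ 5 (mod 8), (2/53) = -1, and (2/53)^4 = +1. Now have -(1/53).
(1/53) = 1. Collecting the sign factors: -1.
Second factor (866/493):
Reduce the numerator: 866 ≡ 373 (mod 493), so (866/493) = (373/493).
373 ≡ 1 (mod 4), so quadratic reciprocity gives (373/493) = (493/373). Reduce: 493 ≡ 120 (mod 373). Now have (120/373).
Factor out 2: 120 = 2^3·15. Since 373 ≡ 5 (mod 8), (2/373) = -1, and (2/373)^3 = -1. Now have -(15/373).
373 ≡ 1 (mod 4), so quadratic reciprocity gives (15/373) = (373/15). Reduce: 373 ≡ 13 (mod 15). Now have -(13/15).
13 ≡ 1 (mod 4), so quadratic reciprocity gives (13/15) = (15/13). Reduce: 15 ≡ 2 (mod 13). Now have -(2/13).
Factor out 2: 2 = 2. Since 13 ≡ 5 (mod 8), (2/13) = -1. Now have (1/13).
(1/13) = 1. Collecting the sign factors: 1.
Product: (-1)·(1) = -1.

-1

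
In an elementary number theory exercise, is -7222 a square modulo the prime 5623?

Pull out -1: (-7222|5623) = (-1|5623)·(7222|5623). Since 5623 ≡ 3 (mod 4), (-1|5623) = -1. Now have -(7222|5623).
Reduce the numerator: 7222 ≡ 1599 (mod 5623), so (7222|5623) = (1599|5623).
Both 1599 ≡ 3 and 5623 ≡ 3 (mod 4), so reciprocity gives (1599|5623) = -(5623|1599). Reduce: 5623 ≡ 826 (mod 1599). Now have (826|1599).
Factor out 2: 826 = 2·413. Since 1599 ≡ 7 (mod 8), (2|1599) = +1. Now have (413|1599).
413 ≡ 1 (mod 4), so quadratic reciprocity gives (413|1599) = (1599|413). Reduce: 1599 ≡ 360 (mod 413). Now have (360|413).
Factor out 2: 360 = 2^3·45. Since 413 ≡ 5 (mod 8), (2|413) = -1, and (2|413)^3 = -1. Now have -(45|413).
45 ≡ 1 (mod 4), so quadratic reciprocity gives (45|413) = (413|45). Reduce: 413 ≡ 8 (mod 45). Now have -(8|45).
Factor out 2: 8 = 2^3. Since 45 ≡ 5 (mod 8), (2|45) = -1, and (2|45)^3 = -1. Now have (1|45).
(1|45) = 1. Collecting the sign factors: 1.
(-7222|5623) = 1, and 5623 is prime, so -7222 is a quadratic residue mod 5623.

yes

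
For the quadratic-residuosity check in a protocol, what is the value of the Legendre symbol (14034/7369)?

-1

Reduce the numerator: 14034 ≡ 6665 (mod 7369), so (14034/7369) = (6665/7369).
6665 ≡ 1 (mod 4), so quadratic reciprocity gives (6665/7369) = (7369/6665). Reduce: 7369 ≡ 704 (mod 6665). Now have (704/6665).
Factor out 2: 704 = 2^6·11. Since 6665 ≡ 1 (mod 8), (2/6665) = +1, and (2/6665)^6 = +1. Now have (11/6665).
6665 ≡ 1 (mod 4), so quadratic reciprocity gives (11/6665) = (6665/11). Reduce: 6665 ≡ 10 (mod 11). Now have (10/11).
Factor out 2: 10 = 2·5. Since 11 ≡ 3 (mod 8), (2/11) = -1. Now have -(5/11).
5 ≡ 1 (mod 4), so quadratic reciprocity gives (5/11) = (11/5). Reduce: 11 ≡ 1 (mod 5). Now have -(1/5).
(1/5) = 1. Collecting the sign factors: -1.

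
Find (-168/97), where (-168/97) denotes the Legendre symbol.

(-168/97)
  = (168/97)    [97 ≡ 1 mod 4 ⇒ (-1/97) = +1]
  = (71/97)    [168 ≡ 71 mod 97]
  = (97/71)    [QR: 97 ≡ 1 mod 4, sign kept]
  = (26/71)    [97 ≡ 26 mod 71]
  = (13/71)    [71 ≡ 7 mod 8 ⇒ (2/71) = +1]
  = (71/13)    [QR: 13 ≡ 1 mod 4, sign kept]
  = (6/13)    [71 ≡ 6 mod 13]
  = -(3/13)    [13 ≡ 5 mod 8 ⇒ (2/13) = -1]
  = -(13/3)    [QR: 13 ≡ 1 mod 4, sign kept]
  = -(1/3)    [13 ≡ 1 mod 3]
  = -1    [(1/3) = 1]

-1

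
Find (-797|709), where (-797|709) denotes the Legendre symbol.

-1

Pull out -1: (-797|709) = (-1|709)·(797|709). Since 709 ≡ 1 (mod 4), (-1|709) = +1. Now have (797|709).
Reduce the numerator: 797 ≡ 88 (mod 709), so (797|709) = (88|709).
Factor out 2: 88 = 2^3·11. Since 709 ≡ 5 (mod 8), (2|709) = -1, and (2|709)^3 = -1. Now have -(11|709).
709 ≡ 1 (mod 4), so quadratic reciprocity gives (11|709) = (709|11). Reduce: 709 ≡ 5 (mod 11). Now have -(5|11).
5 ≡ 1 (mod 4), so quadratic reciprocity gives (5|11) = (11|5). Reduce: 11 ≡ 1 (mod 5). Now have -(1|5).
(1|5) = 1. Collecting the sign factors: -1.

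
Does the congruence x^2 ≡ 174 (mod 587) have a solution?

(174/587)
  = -(87/587)    [587 ≡ 3 mod 8 ⇒ (2/587) = -1]
  = (587/87)    [QR: both ≡ 3 mod 4, sign flips]
  = (65/87)    [587 ≡ 65 mod 87]
  = (87/65)    [QR: 65 ≡ 1 mod 4, sign kept]
  = (22/65)    [87 ≡ 22 mod 65]
  = (11/65)    [65 ≡ 1 mod 8 ⇒ (2/65) = +1]
  = (65/11)    [QR: 65 ≡ 1 mod 4, sign kept]
  = (10/11)    [65 ≡ 10 mod 11]
  = -(5/11)    [11 ≡ 3 mod 8 ⇒ (2/11) = -1]
  = -(11/5)    [QR: 5 ≡ 1 mod 4, sign kept]
  = -(1/5)    [11 ≡ 1 mod 5]
  = -1    [(1/5) = 1]
(174/587) = -1, and 587 is prime, so 174 is not a quadratic residue mod 587.

no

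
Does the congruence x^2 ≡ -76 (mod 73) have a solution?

Pull out -1: (-76|73) = (-1|73)·(76|73). Since 73 ≡ 1 (mod 4), (-1|73) = +1. Now have (76|73).
Reduce the numerator: 76 ≡ 3 (mod 73), so (76|73) = (3|73).
73 ≡ 1 (mod 4), so quadratic reciprocity gives (3|73) = (73|3). Reduce: 73 ≡ 1 (mod 3). Now have (1|3).
(1|3) = 1. Collecting the sign factors: 1.
(-76|73) = 1, and 73 is prime, so -76 is a quadratic residue mod 73.

yes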